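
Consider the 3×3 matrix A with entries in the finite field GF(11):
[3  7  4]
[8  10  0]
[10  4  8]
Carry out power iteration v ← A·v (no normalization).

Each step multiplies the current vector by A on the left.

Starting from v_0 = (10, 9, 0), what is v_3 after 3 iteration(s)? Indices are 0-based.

v_3 = (4, 9, 10)

v_0 = (10, 9, 0).
v_1 = A·v_0 = (5, 5, 4).
v_2 = A·v_1 = (0, 2, 3).
v_3 = A·v_2 = (4, 9, 10).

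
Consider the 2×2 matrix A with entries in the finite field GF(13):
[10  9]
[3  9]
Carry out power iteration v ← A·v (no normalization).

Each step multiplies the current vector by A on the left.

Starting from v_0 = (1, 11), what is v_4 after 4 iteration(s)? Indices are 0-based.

v_4 = (2, 5)

v_0 = (1, 11).
v_1 = A·v_0 = (5, 11).
v_2 = A·v_1 = (6, 10).
v_3 = A·v_2 = (7, 4).
v_4 = A·v_3 = (2, 5).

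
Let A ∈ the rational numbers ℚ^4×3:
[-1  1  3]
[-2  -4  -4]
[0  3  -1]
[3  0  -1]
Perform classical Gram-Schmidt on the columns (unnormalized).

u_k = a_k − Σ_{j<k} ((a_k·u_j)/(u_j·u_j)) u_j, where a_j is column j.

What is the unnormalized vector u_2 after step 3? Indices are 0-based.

u_2 = (15/7, -12/7, -3, -3/7)

Step 1: u_0 = a_0 = (-1, -2, 0, 3).
Step 2: u_1 = a_1 − (1/2)·u_0 = (3/2, -3, 3, -3/2).
Step 3: u_2 = a_2 − (1/7)·u_0 − (2/3)·u_1 = (15/7, -12/7, -3, -3/7).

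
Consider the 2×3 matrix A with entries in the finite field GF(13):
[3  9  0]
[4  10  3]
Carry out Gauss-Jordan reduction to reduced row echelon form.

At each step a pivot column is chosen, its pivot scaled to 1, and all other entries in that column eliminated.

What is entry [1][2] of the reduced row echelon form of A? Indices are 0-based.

step 1: normalize row 0 (÷3) = (1, 3, 0)
  row 1: subtract 4×row0 = (0, 11, 3)
step 2: normalize row 1 (÷11) = (0, 1, 5)
  row 0: subtract 3×row1 = (1, 0, 11)

M[1][2] = 5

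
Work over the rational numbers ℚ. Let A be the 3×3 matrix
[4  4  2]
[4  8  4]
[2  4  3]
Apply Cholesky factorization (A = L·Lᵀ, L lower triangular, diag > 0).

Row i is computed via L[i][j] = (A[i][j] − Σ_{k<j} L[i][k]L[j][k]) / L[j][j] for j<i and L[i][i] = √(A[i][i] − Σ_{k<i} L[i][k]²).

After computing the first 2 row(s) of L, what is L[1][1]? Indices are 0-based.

Step 1: L[0][0] = √(4) = 2.
  L[1][0] = (4) / L[0][0] = 2.
Step 2: L[1][1] = √(4) = 2.

L[1][1] = 2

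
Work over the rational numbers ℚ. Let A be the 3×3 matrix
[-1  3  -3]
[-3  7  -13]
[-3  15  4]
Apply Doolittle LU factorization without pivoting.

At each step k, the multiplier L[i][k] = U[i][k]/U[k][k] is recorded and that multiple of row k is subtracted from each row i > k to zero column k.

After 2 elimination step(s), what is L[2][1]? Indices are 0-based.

L[2][1] = -3

k=0: U[0][0]=-1
  eliminate (1,0): mult=3, new row 1: (0, -2, -4); set L[1][0]=3
  eliminate (2,0): mult=3, new row 2: (0, 6, 13); set L[2][0]=3
k=1: U[1][1]=-2
  eliminate (2,1): mult=-3, new row 2: (0, 0, 1); set L[2][1]=-3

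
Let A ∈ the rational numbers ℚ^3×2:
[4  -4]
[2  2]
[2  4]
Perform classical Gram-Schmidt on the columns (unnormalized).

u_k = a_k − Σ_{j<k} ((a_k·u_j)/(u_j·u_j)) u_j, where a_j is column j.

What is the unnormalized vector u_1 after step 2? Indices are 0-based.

Step 1: u_0 = a_0 = (4, 2, 2).
Step 2: u_1 = a_1 − (-1/6)·u_0 = (-10/3, 7/3, 13/3).

u_1 = (-10/3, 7/3, 13/3)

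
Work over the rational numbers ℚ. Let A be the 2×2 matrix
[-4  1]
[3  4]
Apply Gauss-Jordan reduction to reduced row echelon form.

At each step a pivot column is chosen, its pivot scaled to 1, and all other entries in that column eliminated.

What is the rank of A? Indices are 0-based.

rank = 2

pivot(0,0)=-4: scale R0 → (1, -1/4)
  clear (1,0): R1 −= (3)R0 → (0, 19/4)
pivot(1,1)=19/4: scale R1 → (0, 1)
  clear (0,1): R0 −= (-1/4)R1 → (1, 0)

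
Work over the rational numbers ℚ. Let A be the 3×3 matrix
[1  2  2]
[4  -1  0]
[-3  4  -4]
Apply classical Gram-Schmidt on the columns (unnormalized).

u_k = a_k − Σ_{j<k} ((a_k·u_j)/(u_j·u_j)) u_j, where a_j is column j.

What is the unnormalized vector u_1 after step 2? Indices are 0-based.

Step 1: u_0 = a_0 = (1, 4, -3).
Step 2: u_1 = a_1 − (-7/13)·u_0 = (33/13, 15/13, 31/13).

u_1 = (33/13, 15/13, 31/13)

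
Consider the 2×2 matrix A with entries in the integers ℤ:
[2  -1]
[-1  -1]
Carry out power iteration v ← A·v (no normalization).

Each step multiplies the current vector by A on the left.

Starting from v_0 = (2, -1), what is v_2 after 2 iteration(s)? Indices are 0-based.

v_2 = (11, -4)

v_0 = (2, -1).
v_1 = A·v_0 = (5, -1).
v_2 = A·v_1 = (11, -4).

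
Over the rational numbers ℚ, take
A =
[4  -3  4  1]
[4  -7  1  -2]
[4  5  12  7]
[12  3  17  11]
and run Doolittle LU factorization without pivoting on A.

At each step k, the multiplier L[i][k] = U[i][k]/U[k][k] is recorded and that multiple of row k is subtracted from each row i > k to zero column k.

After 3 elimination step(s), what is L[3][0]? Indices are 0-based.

[col 0] pivot 4
  R1 -= 1*R0 → (0, -4, -3, -3)  (L[1][0] := 1)
  R2 -= 1*R0 → (0, 8, 8, 6)  (L[2][0] := 1)
  R3 -= 3*R0 → (0, 12, 5, 8)  (L[3][0] := 3)
[col 1] pivot -4
  R2 -= -2*R1 → (0, 0, 2, 0)  (L[2][1] := -2)
  R3 -= -3*R1 → (0, 0, -4, -1)  (L[3][1] := -3)
[col 2] pivot 2
  R3 -= -2*R2 → (0, 0, 0, -1)  (L[3][2] := -2)

L[3][0] = 3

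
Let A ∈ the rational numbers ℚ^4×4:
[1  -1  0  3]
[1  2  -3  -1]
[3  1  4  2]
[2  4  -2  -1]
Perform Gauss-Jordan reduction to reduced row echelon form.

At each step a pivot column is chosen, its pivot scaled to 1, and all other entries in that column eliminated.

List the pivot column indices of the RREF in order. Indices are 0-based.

pivot columns: 0, 1, 2, 3

[1] R0 /= 1  ⇒  (1, -1, 0, 3)
     R1 -= 1·R0  ⇒  (0, 3, -3, -4)
     R2 -= 3·R0  ⇒  (0, 4, 4, -7)
     R3 -= 2·R0  ⇒  (0, 6, -2, -7)
[2] R1 /= 3  ⇒  (0, 1, -1, -4/3)
     R0 -= -1·R1  ⇒  (1, 0, -1, 5/3)
     R2 -= 4·R1  ⇒  (0, 0, 8, -5/3)
     R3 -= 6·R1  ⇒  (0, 0, 4, 1)
[3] R2 /= 8  ⇒  (0, 0, 1, -5/24)
     R0 -= -1·R2  ⇒  (1, 0, 0, 35/24)
     R1 -= -1·R2  ⇒  (0, 1, 0, -37/24)
     R3 -= 4·R2  ⇒  (0, 0, 0, 11/6)
[4] R3 /= 11/6  ⇒  (0, 0, 0, 1)
     R0 -= 35/24·R3  ⇒  (1, 0, 0, 0)
     R1 -= -37/24·R3  ⇒  (0, 1, 0, 0)
     R2 -= -5/24·R3  ⇒  (0, 0, 1, 0)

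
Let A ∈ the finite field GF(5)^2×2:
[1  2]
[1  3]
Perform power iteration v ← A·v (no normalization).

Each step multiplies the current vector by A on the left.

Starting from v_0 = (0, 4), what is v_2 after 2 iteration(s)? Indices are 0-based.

v_0 = (0, 4).
v_1 = A·v_0 = (3, 2).
v_2 = A·v_1 = (2, 4).

v_2 = (2, 4)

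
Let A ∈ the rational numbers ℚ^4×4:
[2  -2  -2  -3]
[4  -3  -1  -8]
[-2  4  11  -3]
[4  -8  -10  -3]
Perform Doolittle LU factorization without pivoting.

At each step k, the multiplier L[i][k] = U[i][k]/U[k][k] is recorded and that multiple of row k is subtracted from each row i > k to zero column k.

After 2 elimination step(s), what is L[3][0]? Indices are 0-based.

L[3][0] = 2

[col 0] pivot 2
  R1 -= 2*R0 → (0, 1, 3, -2)  (L[1][0] := 2)
  R2 -= -1*R0 → (0, 2, 9, -6)  (L[2][0] := -1)
  R3 -= 2*R0 → (0, -4, -6, 3)  (L[3][0] := 2)
[col 1] pivot 1
  R2 -= 2*R1 → (0, 0, 3, -2)  (L[2][1] := 2)
  R3 -= -4*R1 → (0, 0, 6, -5)  (L[3][1] := -4)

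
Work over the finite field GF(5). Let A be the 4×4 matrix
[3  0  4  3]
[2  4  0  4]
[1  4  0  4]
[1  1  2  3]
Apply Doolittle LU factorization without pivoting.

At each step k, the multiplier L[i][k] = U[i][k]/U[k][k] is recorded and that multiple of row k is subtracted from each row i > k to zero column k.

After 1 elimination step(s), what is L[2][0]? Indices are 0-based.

Step 1: pivot at (0,0) is 3.
  row1 ← row1 − (4)·row0  ⇒  L[1][0]=4, U row1=(0, 4, 4, 2)
  row2 ← row2 − (2)·row0  ⇒  L[2][0]=2, U row2=(0, 4, 2, 3)
  row3 ← row3 − (2)·row0  ⇒  L[3][0]=2, U row3=(0, 1, 4, 2)

L[2][0] = 2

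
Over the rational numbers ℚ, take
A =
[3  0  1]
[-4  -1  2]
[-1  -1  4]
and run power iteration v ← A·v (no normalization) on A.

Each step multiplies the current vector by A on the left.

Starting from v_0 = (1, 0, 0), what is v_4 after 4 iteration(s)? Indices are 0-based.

v_0 = (1, 0, 0).
v_1 = A·v_0 = (3, -4, -1).
v_2 = A·v_1 = (8, -10, -3).
v_3 = A·v_2 = (21, -28, -10).
v_4 = A·v_3 = (53, -76, -33).

v_4 = (53, -76, -33)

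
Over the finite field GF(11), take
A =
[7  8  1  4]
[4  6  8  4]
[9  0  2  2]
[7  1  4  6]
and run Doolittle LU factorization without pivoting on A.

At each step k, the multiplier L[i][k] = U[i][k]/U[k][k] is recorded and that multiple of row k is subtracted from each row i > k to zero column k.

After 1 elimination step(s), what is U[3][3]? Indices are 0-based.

[col 0] pivot 7
  R1 -= 10*R0 → (0, 3, 9, 8)  (L[1][0] := 10)
  R2 -= 6*R0 → (0, 7, 7, 0)  (L[2][0] := 6)
  R3 -= 1*R0 → (0, 4, 3, 2)  (L[3][0] := 1)

U[3][3] = 2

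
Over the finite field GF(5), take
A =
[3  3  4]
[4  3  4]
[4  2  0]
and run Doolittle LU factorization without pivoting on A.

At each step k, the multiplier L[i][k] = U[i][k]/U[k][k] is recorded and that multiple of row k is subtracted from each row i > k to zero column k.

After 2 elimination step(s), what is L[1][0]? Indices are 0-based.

L[1][0] = 3

Step 1: pivot at (0,0) is 3.
  row1 ← row1 − (3)·row0  ⇒  L[1][0]=3, U row1=(0, 4, 2)
  row2 ← row2 − (3)·row0  ⇒  L[2][0]=3, U row2=(0, 3, 3)
Step 2: pivot at (1,1) is 4.
  row2 ← row2 − (2)·row1  ⇒  L[2][1]=2, U row2=(0, 0, 4)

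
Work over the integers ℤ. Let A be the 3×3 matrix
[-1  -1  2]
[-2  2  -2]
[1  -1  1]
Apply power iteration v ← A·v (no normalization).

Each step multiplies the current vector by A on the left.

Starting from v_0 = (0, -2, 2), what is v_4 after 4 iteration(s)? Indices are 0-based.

v_0 = (0, -2, 2).
v_1 = A·v_0 = (6, -8, 4).
v_2 = A·v_1 = (10, -36, 18).
v_3 = A·v_2 = (62, -128, 64).
v_4 = A·v_3 = (194, -508, 254).

v_4 = (194, -508, 254)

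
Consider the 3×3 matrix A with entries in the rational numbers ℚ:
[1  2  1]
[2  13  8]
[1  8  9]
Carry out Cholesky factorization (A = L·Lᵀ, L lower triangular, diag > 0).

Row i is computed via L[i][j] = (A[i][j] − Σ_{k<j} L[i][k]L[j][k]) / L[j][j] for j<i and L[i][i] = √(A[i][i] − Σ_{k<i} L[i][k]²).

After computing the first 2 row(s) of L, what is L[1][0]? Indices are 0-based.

L[1][0] = 2

Step 1: L[0][0] = √(1) = 1.
  L[1][0] = (2) / L[0][0] = 2.
Step 2: L[1][1] = √(9) = 3.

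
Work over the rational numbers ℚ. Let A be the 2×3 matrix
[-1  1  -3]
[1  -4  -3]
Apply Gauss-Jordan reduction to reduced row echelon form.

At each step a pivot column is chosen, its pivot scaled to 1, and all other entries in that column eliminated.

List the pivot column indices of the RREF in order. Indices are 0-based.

pivot columns: 0, 1

step 1: normalize row 0 (÷-1) = (1, -1, 3)
  row 1: subtract 1×row0 = (0, -3, -6)
step 2: normalize row 1 (÷-3) = (0, 1, 2)
  row 0: subtract -1×row1 = (1, 0, 5)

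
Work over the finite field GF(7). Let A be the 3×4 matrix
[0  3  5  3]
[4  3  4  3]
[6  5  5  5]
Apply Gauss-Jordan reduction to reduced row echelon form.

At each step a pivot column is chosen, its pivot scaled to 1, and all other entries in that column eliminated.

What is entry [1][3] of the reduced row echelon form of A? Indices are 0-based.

step 1: exchange rows 0,1
step 1: normalize row 0 (÷4) = (1, 6, 1, 6)
  row 2: subtract 6×row0 = (0, 4, 6, 4)
step 2: normalize row 1 (÷3) = (0, 1, 4, 1)
  row 0: subtract 6×row1 = (1, 0, 5, 0)
  row 2: subtract 4×row1 = (0, 0, 4, 0)
step 3: normalize row 2 (÷4) = (0, 0, 1, 0)
  row 0: subtract 5×row2 = (1, 0, 0, 0)
  row 1: subtract 4×row2 = (0, 1, 0, 1)

M[1][3] = 1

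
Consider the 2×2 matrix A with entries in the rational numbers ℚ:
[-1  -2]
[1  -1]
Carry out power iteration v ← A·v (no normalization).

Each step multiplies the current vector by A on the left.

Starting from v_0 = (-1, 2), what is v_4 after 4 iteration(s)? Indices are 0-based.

v_0 = (-1, 2).
v_1 = A·v_0 = (-3, -3).
v_2 = A·v_1 = (9, 0).
v_3 = A·v_2 = (-9, 9).
v_4 = A·v_3 = (-9, -18).

v_4 = (-9, -18)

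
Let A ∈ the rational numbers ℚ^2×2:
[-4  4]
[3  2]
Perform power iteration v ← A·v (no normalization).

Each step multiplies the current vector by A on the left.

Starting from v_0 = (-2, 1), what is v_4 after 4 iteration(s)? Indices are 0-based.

v_0 = (-2, 1).
v_1 = A·v_0 = (12, -4).
v_2 = A·v_1 = (-64, 28).
v_3 = A·v_2 = (368, -136).
v_4 = A·v_3 = (-2016, 832).

v_4 = (-2016, 832)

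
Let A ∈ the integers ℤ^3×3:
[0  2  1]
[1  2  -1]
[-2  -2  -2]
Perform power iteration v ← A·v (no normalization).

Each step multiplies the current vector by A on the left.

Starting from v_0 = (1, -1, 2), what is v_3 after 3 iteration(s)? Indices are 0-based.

v_3 = (10, -28, -4)

v_0 = (1, -1, 2).
v_1 = A·v_0 = (0, -3, -4).
v_2 = A·v_1 = (-10, -2, 14).
v_3 = A·v_2 = (10, -28, -4).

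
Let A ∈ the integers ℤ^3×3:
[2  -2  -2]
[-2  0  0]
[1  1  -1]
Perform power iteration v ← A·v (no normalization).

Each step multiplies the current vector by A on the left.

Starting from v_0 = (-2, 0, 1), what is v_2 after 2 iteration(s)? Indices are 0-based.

v_2 = (-14, 12, 1)

v_0 = (-2, 0, 1).
v_1 = A·v_0 = (-6, 4, -3).
v_2 = A·v_1 = (-14, 12, 1).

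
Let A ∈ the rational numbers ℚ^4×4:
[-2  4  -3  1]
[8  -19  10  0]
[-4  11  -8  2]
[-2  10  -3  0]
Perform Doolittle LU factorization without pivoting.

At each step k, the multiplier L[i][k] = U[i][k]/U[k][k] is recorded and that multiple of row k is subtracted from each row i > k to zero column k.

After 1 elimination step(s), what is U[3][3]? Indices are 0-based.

[col 0] pivot -2
  R1 -= -4*R0 → (0, -3, -2, 4)  (L[1][0] := -4)
  R2 -= 2*R0 → (0, 3, -2, 0)  (L[2][0] := 2)
  R3 -= 1*R0 → (0, 6, 0, -1)  (L[3][0] := 1)

U[3][3] = -1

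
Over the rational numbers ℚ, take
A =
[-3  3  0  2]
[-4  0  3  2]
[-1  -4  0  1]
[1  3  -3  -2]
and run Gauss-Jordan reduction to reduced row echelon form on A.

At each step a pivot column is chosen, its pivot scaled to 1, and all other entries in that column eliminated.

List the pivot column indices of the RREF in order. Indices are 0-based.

pivot columns: 0, 1, 2, 3

[1] R0 /= -3  ⇒  (1, -1, 0, -2/3)
     R1 -= -4·R0  ⇒  (0, -4, 3, -2/3)
     R2 -= -1·R0  ⇒  (0, -5, 0, 1/3)
     R3 -= 1·R0  ⇒  (0, 4, -3, -4/3)
[2] R1 /= -4  ⇒  (0, 1, -3/4, 1/6)
     R0 -= -1·R1  ⇒  (1, 0, -3/4, -1/2)
     R2 -= -5·R1  ⇒  (0, 0, -15/4, 7/6)
     R3 -= 4·R1  ⇒  (0, 0, 0, -2)
[3] R2 /= -15/4  ⇒  (0, 0, 1, -14/45)
     R0 -= -3/4·R2  ⇒  (1, 0, 0, -11/15)
     R1 -= -3/4·R2  ⇒  (0, 1, 0, -1/15)
[4] R3 /= -2  ⇒  (0, 0, 0, 1)
     R0 -= -11/15·R3  ⇒  (1, 0, 0, 0)
     R1 -= -1/15·R3  ⇒  (0, 1, 0, 0)
     R2 -= -14/45·R3  ⇒  (0, 0, 1, 0)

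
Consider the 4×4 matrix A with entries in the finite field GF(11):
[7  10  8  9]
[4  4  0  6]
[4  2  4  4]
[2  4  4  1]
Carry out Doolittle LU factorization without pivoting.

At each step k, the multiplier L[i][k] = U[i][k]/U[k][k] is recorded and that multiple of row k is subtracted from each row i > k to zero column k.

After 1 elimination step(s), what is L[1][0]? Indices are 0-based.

L[1][0] = 10

Step 1: pivot at (0,0) is 7.
  row1 ← row1 − (10)·row0  ⇒  L[1][0]=10, U row1=(0, 3, 8, 4)
  row2 ← row2 − (10)·row0  ⇒  L[2][0]=10, U row2=(0, 1, 1, 2)
  row3 ← row3 − (5)·row0  ⇒  L[3][0]=5, U row3=(0, 9, 8, 0)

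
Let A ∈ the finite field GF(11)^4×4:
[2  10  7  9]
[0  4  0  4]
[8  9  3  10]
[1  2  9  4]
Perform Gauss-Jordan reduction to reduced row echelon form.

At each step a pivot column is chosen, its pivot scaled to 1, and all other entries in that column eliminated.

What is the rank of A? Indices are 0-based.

rank = 4

[1] R0 /= 2  ⇒  (1, 5, 9, 10)
     R2 -= 8·R0  ⇒  (0, 2, 8, 7)
     R3 -= 1·R0  ⇒  (0, 8, 0, 5)
[2] R1 /= 4  ⇒  (0, 1, 0, 1)
     R0 -= 5·R1  ⇒  (1, 0, 9, 5)
     R2 -= 2·R1  ⇒  (0, 0, 8, 5)
     R3 -= 8·R1  ⇒  (0, 0, 0, 8)
[3] R2 /= 8  ⇒  (0, 0, 1, 2)
     R0 -= 9·R2  ⇒  (1, 0, 0, 9)
[4] R3 /= 8  ⇒  (0, 0, 0, 1)
     R0 -= 9·R3  ⇒  (1, 0, 0, 0)
     R1 -= 1·R3  ⇒  (0, 1, 0, 0)
     R2 -= 2·R3  ⇒  (0, 0, 1, 0)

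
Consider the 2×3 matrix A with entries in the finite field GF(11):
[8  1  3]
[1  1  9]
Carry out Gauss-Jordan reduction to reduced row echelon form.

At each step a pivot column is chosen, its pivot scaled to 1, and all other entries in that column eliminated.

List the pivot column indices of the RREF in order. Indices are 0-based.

pivot columns: 0, 1

pivot(0,0)=8: scale R0 → (1, 7, 10)
  clear (1,0): R1 −= (1)R0 → (0, 5, 10)
pivot(1,1)=5: scale R1 → (0, 1, 2)
  clear (0,1): R0 −= (7)R1 → (1, 0, 7)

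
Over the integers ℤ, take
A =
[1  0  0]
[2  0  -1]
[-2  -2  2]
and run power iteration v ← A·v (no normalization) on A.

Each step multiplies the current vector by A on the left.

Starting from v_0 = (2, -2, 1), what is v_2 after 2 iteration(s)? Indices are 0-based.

v_0 = (2, -2, 1).
v_1 = A·v_0 = (2, 3, 2).
v_2 = A·v_1 = (2, 2, -6).

v_2 = (2, 2, -6)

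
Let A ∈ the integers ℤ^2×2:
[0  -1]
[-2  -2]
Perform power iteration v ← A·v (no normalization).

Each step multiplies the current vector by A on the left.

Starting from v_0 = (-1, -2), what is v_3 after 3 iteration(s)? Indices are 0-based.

v_0 = (-1, -2).
v_1 = A·v_0 = (2, 6).
v_2 = A·v_1 = (-6, -16).
v_3 = A·v_2 = (16, 44).

v_3 = (16, 44)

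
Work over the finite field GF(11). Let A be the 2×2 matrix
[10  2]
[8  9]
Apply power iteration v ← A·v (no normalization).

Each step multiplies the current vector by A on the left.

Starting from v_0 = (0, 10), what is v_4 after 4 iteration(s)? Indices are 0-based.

v_0 = (0, 10).
v_1 = A·v_0 = (9, 2).
v_2 = A·v_1 = (6, 2).
v_3 = A·v_2 = (9, 0).
v_4 = A·v_3 = (2, 6).

v_4 = (2, 6)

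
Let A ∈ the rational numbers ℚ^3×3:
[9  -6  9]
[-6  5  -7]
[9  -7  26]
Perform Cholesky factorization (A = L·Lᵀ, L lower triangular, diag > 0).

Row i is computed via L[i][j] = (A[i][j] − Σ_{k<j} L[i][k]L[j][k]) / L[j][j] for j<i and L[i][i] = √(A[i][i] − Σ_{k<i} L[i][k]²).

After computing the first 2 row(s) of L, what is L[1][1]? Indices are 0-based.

L[1][1] = 1

Step 1: L[0][0] = √(9) = 3.
  L[1][0] = (-6) / L[0][0] = -2.
Step 2: L[1][1] = √(1) = 1.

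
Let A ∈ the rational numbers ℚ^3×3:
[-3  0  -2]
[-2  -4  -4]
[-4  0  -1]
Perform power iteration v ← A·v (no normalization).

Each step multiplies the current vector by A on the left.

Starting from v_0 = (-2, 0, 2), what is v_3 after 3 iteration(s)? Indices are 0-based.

v_0 = (-2, 0, 2).
v_1 = A·v_0 = (2, -4, 6).
v_2 = A·v_1 = (-18, -12, -14).
v_3 = A·v_2 = (82, 140, 86).

v_3 = (82, 140, 86)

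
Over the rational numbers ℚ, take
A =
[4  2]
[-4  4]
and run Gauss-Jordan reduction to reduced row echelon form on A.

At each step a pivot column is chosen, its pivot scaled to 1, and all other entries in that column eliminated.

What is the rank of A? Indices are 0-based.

pivot(0,0)=4: scale R0 → (1, 1/2)
  clear (1,0): R1 −= (-4)R0 → (0, 6)
pivot(1,1)=6: scale R1 → (0, 1)
  clear (0,1): R0 −= (1/2)R1 → (1, 0)

rank = 2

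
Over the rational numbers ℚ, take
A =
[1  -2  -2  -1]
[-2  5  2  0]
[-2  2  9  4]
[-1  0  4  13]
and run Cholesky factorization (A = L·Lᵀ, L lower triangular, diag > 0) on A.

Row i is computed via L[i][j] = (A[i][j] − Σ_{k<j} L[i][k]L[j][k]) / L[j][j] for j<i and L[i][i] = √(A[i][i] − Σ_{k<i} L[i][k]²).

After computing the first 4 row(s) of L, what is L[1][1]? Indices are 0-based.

Step 1: L[0][0] = √(1) = 1.
  L[1][0] = (-2) / L[0][0] = -2.
Step 2: L[1][1] = √(1) = 1.
  L[2][0] = (-2) / L[0][0] = -2.
  L[2][1] = (-2) / L[1][1] = -2.
Step 3: L[2][2] = √(1) = 1.
  L[3][0] = (-1) / L[0][0] = -1.
  L[3][1] = (-2) / L[1][1] = -2.
  L[3][2] = (-2) / L[2][2] = -2.
Step 4: L[3][3] = √(4) = 2.

L[1][1] = 1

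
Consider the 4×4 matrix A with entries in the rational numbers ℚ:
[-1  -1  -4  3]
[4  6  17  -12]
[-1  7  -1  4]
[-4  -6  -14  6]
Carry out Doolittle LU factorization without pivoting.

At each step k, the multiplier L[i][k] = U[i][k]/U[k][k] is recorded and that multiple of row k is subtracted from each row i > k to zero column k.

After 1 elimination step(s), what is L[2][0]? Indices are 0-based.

Step 1: pivot at (0,0) is -1.
  row1 ← row1 − (-4)·row0  ⇒  L[1][0]=-4, U row1=(0, 2, 1, 0)
  row2 ← row2 − (1)·row0  ⇒  L[2][0]=1, U row2=(0, 8, 3, 1)
  row3 ← row3 − (4)·row0  ⇒  L[3][0]=4, U row3=(0, -2, 2, -6)

L[2][0] = 1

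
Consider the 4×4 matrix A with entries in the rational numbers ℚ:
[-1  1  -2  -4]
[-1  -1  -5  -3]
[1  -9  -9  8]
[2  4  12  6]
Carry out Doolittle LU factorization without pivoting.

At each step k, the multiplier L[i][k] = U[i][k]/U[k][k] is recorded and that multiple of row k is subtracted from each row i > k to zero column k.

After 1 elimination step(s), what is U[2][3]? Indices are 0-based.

U[2][3] = 4

k=0: U[0][0]=-1
  eliminate (1,0): mult=1, new row 1: (0, -2, -3, 1); set L[1][0]=1
  eliminate (2,0): mult=-1, new row 2: (0, -8, -11, 4); set L[2][0]=-1
  eliminate (3,0): mult=-2, new row 3: (0, 6, 8, -2); set L[3][0]=-2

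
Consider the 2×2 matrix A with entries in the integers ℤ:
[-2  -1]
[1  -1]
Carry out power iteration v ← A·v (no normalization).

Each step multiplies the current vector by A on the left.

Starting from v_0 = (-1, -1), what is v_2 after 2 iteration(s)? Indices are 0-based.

v_2 = (-6, 3)

v_0 = (-1, -1).
v_1 = A·v_0 = (3, 0).
v_2 = A·v_1 = (-6, 3).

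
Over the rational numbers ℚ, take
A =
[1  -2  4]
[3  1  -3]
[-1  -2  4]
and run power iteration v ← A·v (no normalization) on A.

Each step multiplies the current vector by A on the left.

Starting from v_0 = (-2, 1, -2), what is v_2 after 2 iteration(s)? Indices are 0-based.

v_0 = (-2, 1, -2).
v_1 = A·v_0 = (-12, 1, -8).
v_2 = A·v_1 = (-46, -11, -22).

v_2 = (-46, -11, -22)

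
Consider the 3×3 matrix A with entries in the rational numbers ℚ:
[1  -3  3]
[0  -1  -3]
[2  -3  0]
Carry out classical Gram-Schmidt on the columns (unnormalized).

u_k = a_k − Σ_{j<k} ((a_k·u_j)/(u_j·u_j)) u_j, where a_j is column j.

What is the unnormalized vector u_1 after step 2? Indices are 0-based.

Step 1: u_0 = a_0 = (1, 0, 2).
Step 2: u_1 = a_1 − (-9/5)·u_0 = (-6/5, -1, 3/5).

u_1 = (-6/5, -1, 3/5)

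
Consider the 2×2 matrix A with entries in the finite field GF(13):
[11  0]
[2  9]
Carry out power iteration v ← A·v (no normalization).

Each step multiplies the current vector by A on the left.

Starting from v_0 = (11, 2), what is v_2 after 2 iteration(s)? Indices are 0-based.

v_2 = (5, 4)

v_0 = (11, 2).
v_1 = A·v_0 = (4, 1).
v_2 = A·v_1 = (5, 4).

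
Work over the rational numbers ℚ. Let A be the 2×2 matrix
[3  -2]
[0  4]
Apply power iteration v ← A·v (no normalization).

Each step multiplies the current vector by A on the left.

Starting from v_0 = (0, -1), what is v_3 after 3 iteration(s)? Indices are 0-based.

v_3 = (74, -64)

v_0 = (0, -1).
v_1 = A·v_0 = (2, -4).
v_2 = A·v_1 = (14, -16).
v_3 = A·v_2 = (74, -64).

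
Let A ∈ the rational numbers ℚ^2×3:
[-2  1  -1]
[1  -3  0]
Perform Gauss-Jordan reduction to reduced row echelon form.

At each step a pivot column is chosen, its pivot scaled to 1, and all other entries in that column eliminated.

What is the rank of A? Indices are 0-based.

pivot(0,0)=-2: scale R0 → (1, -1/2, 1/2)
  clear (1,0): R1 −= (1)R0 → (0, -5/2, -1/2)
pivot(1,1)=-5/2: scale R1 → (0, 1, 1/5)
  clear (0,1): R0 −= (-1/2)R1 → (1, 0, 3/5)

rank = 2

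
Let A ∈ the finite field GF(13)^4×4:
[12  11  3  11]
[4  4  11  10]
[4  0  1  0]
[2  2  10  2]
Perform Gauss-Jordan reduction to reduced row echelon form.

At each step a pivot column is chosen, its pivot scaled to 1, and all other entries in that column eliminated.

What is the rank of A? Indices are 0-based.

rank = 4

[1] R0 /= 12  ⇒  (1, 2, 10, 2)
     R1 -= 4·R0  ⇒  (0, 9, 10, 2)
     R2 -= 4·R0  ⇒  (0, 5, 0, 5)
     R3 -= 2·R0  ⇒  (0, 11, 3, 11)
[2] R1 /= 9  ⇒  (0, 1, 4, 6)
     R0 -= 2·R1  ⇒  (1, 0, 2, 3)
     R2 -= 5·R1  ⇒  (0, 0, 6, 1)
     R3 -= 11·R1  ⇒  (0, 0, 11, 10)
[3] R2 /= 6  ⇒  (0, 0, 1, 11)
     R0 -= 2·R2  ⇒  (1, 0, 0, 7)
     R1 -= 4·R2  ⇒  (0, 1, 0, 1)
     R3 -= 11·R2  ⇒  (0, 0, 0, 6)
[4] R3 /= 6  ⇒  (0, 0, 0, 1)
     R0 -= 7·R3  ⇒  (1, 0, 0, 0)
     R1 -= 1·R3  ⇒  (0, 1, 0, 0)
     R2 -= 11·R3  ⇒  (0, 0, 1, 0)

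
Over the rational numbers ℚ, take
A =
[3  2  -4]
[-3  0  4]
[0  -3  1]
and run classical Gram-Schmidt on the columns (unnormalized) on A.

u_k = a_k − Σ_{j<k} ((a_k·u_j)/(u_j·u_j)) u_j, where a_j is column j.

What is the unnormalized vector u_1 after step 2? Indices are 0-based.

u_1 = (1, 1, -3)

Step 1: u_0 = a_0 = (3, -3, 0).
Step 2: u_1 = a_1 − (1/3)·u_0 = (1, 1, -3).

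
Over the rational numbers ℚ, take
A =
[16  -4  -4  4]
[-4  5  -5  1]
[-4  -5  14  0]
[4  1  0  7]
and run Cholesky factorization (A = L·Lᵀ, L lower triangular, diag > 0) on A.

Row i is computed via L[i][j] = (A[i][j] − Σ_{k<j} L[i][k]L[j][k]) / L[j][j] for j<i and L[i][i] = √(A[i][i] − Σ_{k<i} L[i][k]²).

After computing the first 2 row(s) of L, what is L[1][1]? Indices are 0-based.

L[1][1] = 2

Step 1: L[0][0] = √(16) = 4.
  L[1][0] = (-4) / L[0][0] = -1.
Step 2: L[1][1] = √(4) = 2.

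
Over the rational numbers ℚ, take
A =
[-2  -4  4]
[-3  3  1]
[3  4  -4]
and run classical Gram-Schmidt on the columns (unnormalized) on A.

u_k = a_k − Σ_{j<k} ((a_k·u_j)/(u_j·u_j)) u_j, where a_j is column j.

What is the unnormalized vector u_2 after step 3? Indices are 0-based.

Step 1: u_0 = a_0 = (-2, -3, 3).
Step 2: u_1 = a_1 − (1/2)·u_0 = (-3, 9/2, 5/2).
Step 3: u_2 = a_2 − (-23/22)·u_0 − (-35/71)·u_1 = (336/781, 64/781, 288/781).

u_2 = (336/781, 64/781, 288/781)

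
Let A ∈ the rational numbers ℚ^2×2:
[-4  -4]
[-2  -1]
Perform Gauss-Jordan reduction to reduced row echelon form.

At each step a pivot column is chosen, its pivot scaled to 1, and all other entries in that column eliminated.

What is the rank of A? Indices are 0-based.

rank = 2

pivot(0,0)=-4: scale R0 → (1, 1)
  clear (1,0): R1 −= (-2)R0 → (0, 1)
pivot(1,1)=1: scale R1 → (0, 1)
  clear (0,1): R0 −= (1)R1 → (1, 0)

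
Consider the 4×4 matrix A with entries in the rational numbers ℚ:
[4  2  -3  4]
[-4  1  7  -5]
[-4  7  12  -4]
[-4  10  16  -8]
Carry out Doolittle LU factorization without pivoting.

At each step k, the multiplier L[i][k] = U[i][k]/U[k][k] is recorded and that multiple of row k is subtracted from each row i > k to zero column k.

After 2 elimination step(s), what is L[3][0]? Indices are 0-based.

L[3][0] = -1

Step 1: pivot at (0,0) is 4.
  row1 ← row1 − (-1)·row0  ⇒  L[1][0]=-1, U row1=(0, 3, 4, -1)
  row2 ← row2 − (-1)·row0  ⇒  L[2][0]=-1, U row2=(0, 9, 9, 0)
  row3 ← row3 − (-1)·row0  ⇒  L[3][0]=-1, U row3=(0, 12, 13, -4)
Step 2: pivot at (1,1) is 3.
  row2 ← row2 − (3)·row1  ⇒  L[2][1]=3, U row2=(0, 0, -3, 3)
  row3 ← row3 − (4)·row1  ⇒  L[3][1]=4, U row3=(0, 0, -3, 0)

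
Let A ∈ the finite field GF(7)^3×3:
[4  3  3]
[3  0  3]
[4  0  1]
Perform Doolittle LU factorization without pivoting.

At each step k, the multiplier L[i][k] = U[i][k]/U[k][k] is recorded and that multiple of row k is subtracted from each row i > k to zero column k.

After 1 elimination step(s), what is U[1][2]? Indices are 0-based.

[col 0] pivot 4
  R1 -= 6*R0 → (0, 3, 6)  (L[1][0] := 6)
  R2 -= 1*R0 → (0, 4, 5)  (L[2][0] := 1)

U[1][2] = 6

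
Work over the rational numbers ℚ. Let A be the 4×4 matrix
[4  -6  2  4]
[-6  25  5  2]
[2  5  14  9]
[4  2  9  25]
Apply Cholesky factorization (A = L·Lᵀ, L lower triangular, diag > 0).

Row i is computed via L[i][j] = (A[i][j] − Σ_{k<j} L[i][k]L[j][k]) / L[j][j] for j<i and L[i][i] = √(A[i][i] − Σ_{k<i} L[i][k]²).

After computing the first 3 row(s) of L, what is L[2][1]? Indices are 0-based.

Step 1: L[0][0] = √(4) = 2.
  L[1][0] = (-6) / L[0][0] = -3.
Step 2: L[1][1] = √(16) = 4.
  L[2][0] = (2) / L[0][0] = 1.
  L[2][1] = (8) / L[1][1] = 2.
Step 3: L[2][2] = √(9) = 3.

L[2][1] = 2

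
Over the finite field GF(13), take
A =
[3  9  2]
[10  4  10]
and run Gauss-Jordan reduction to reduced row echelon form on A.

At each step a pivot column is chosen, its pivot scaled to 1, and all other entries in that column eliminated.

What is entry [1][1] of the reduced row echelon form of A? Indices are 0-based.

M[1][1] = 0

[1] R0 /= 3  ⇒  (1, 3, 5)
     R1 -= 10·R0  ⇒  (0, 0, 12)
column 1 empty below row 1
[2] R1 /= 12  ⇒  (0, 0, 1)
     R0 -= 5·R1  ⇒  (1, 3, 0)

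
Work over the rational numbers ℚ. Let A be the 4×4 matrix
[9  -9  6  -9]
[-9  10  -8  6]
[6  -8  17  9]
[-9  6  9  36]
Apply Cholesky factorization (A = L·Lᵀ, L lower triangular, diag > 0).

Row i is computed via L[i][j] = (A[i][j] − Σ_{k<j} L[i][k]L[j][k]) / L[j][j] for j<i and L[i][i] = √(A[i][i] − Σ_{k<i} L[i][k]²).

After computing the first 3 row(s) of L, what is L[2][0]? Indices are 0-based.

Step 1: L[0][0] = √(9) = 3.
  L[1][0] = (-9) / L[0][0] = -3.
Step 2: L[1][1] = √(1) = 1.
  L[2][0] = (6) / L[0][0] = 2.
  L[2][1] = (-2) / L[1][1] = -2.
Step 3: L[2][2] = √(9) = 3.

L[2][0] = 2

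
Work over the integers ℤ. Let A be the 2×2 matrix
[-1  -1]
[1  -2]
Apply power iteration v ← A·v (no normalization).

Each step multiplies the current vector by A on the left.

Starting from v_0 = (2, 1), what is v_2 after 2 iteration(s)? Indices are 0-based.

v_2 = (3, -3)

v_0 = (2, 1).
v_1 = A·v_0 = (-3, 0).
v_2 = A·v_1 = (3, -3).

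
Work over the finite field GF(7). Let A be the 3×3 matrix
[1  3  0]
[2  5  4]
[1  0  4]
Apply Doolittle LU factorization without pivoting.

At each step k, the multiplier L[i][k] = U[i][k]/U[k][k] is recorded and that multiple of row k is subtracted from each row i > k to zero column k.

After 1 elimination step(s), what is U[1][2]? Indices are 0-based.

U[1][2] = 4

Step 1: pivot at (0,0) is 1.
  row1 ← row1 − (2)·row0  ⇒  L[1][0]=2, U row1=(0, 6, 4)
  row2 ← row2 − (1)·row0  ⇒  L[2][0]=1, U row2=(0, 4, 4)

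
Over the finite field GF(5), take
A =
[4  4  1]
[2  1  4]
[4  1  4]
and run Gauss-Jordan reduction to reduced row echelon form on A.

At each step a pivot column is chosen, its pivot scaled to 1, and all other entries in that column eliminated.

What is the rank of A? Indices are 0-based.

[1] R0 /= 4  ⇒  (1, 1, 4)
     R1 -= 2·R0  ⇒  (0, 4, 1)
     R2 -= 4·R0  ⇒  (0, 2, 3)
[2] R1 /= 4  ⇒  (0, 1, 4)
     R0 -= 1·R1  ⇒  (1, 0, 0)
     R2 -= 2·R1  ⇒  (0, 0, 0)
column 2 empty below row 2

rank = 2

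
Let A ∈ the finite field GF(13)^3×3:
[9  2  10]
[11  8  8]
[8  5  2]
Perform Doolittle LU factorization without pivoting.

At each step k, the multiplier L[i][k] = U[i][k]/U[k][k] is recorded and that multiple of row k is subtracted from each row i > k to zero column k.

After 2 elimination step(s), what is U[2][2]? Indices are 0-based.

U[2][2] = 7

k=0: U[0][0]=9
  eliminate (1,0): mult=7, new row 1: (0, 7, 3); set L[1][0]=7
  eliminate (2,0): mult=11, new row 2: (0, 9, 9); set L[2][0]=11
k=1: U[1][1]=7
  eliminate (2,1): mult=5, new row 2: (0, 0, 7); set L[2][1]=5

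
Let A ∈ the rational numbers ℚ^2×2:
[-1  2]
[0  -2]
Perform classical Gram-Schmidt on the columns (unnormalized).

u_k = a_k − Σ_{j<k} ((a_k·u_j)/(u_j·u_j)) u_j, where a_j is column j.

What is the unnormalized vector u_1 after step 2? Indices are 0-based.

Step 1: u_0 = a_0 = (-1, 0).
Step 2: u_1 = a_1 − (-2)·u_0 = (0, -2).

u_1 = (0, -2)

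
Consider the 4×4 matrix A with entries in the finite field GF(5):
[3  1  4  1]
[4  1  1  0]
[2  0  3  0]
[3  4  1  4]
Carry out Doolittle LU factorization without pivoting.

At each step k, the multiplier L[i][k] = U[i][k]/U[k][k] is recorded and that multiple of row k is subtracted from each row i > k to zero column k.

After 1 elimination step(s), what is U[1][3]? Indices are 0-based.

U[1][3] = 2

[col 0] pivot 3
  R1 -= 3*R0 → (0, 3, 4, 2)  (L[1][0] := 3)
  R2 -= 4*R0 → (0, 1, 2, 1)  (L[2][0] := 4)
  R3 -= 1*R0 → (0, 3, 2, 3)  (L[3][0] := 1)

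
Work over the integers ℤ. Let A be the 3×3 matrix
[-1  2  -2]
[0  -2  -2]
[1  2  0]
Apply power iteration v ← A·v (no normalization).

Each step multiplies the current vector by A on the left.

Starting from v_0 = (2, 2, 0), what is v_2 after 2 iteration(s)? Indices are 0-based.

v_2 = (-22, -4, -6)

v_0 = (2, 2, 0).
v_1 = A·v_0 = (2, -4, 6).
v_2 = A·v_1 = (-22, -4, -6).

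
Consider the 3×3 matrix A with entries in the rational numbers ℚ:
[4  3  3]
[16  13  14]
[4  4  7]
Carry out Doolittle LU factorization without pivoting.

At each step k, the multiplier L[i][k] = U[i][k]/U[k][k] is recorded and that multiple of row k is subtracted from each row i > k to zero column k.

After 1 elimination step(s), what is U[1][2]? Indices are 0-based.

U[1][2] = 2

[col 0] pivot 4
  R1 -= 4*R0 → (0, 1, 2)  (L[1][0] := 4)
  R2 -= 1*R0 → (0, 1, 4)  (L[2][0] := 1)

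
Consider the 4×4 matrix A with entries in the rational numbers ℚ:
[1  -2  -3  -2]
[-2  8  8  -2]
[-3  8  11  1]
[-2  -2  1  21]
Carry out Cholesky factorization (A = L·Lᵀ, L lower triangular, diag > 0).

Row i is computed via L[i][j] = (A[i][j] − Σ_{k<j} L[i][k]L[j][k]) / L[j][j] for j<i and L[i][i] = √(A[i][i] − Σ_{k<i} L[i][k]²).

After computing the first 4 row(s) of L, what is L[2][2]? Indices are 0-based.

Step 1: L[0][0] = √(1) = 1.
  L[1][0] = (-2) / L[0][0] = -2.
Step 2: L[1][1] = √(4) = 2.
  L[2][0] = (-3) / L[0][0] = -3.
  L[2][1] = (2) / L[1][1] = 1.
Step 3: L[2][2] = √(1) = 1.
  L[3][0] = (-2) / L[0][0] = -2.
  L[3][1] = (-6) / L[1][1] = -3.
  L[3][2] = (-2) / L[2][2] = -2.
Step 4: L[3][3] = √(4) = 2.

L[2][2] = 1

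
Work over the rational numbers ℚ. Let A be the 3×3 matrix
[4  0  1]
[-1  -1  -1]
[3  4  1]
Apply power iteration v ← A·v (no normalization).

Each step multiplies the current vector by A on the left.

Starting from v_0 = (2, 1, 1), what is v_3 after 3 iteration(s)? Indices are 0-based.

v_3 = (210, -53, 99)

v_0 = (2, 1, 1).
v_1 = A·v_0 = (9, -4, 11).
v_2 = A·v_1 = (47, -16, 22).
v_3 = A·v_2 = (210, -53, 99).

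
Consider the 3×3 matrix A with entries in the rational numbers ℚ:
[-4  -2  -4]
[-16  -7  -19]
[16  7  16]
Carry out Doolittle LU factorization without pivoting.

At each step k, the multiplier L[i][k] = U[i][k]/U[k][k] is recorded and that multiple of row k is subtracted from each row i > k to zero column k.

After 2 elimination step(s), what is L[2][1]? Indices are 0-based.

[col 0] pivot -4
  R1 -= 4*R0 → (0, 1, -3)  (L[1][0] := 4)
  R2 -= -4*R0 → (0, -1, 0)  (L[2][0] := -4)
[col 1] pivot 1
  R2 -= -1*R1 → (0, 0, -3)  (L[2][1] := -1)

L[2][1] = -1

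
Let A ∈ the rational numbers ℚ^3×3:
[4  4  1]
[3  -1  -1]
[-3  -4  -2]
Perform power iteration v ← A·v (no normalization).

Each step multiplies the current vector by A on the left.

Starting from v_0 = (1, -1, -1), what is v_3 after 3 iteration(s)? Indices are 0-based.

v_3 = (9, 91, 33)

v_0 = (1, -1, -1).
v_1 = A·v_0 = (-1, 5, 3).
v_2 = A·v_1 = (19, -11, -23).
v_3 = A·v_2 = (9, 91, 33).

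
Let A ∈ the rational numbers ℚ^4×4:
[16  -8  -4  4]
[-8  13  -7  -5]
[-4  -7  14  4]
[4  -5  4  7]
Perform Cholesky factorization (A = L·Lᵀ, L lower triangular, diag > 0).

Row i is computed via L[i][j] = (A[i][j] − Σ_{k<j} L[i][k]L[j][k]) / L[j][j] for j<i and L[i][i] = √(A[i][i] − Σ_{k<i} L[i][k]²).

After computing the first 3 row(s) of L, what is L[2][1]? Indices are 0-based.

Step 1: L[0][0] = √(16) = 4.
  L[1][0] = (-8) / L[0][0] = -2.
Step 2: L[1][1] = √(9) = 3.
  L[2][0] = (-4) / L[0][0] = -1.
  L[2][1] = (-9) / L[1][1] = -3.
Step 3: L[2][2] = √(4) = 2.

L[2][1] = -3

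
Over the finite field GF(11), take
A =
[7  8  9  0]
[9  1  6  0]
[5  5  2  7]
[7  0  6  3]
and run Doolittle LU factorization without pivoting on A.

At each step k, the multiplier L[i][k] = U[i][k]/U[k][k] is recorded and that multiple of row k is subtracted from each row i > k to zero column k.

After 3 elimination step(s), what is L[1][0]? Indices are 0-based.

[col 0] pivot 7
  R1 -= 6*R0 → (0, 8, 7, 0)  (L[1][0] := 6)
  R2 -= 7*R0 → (0, 4, 5, 7)  (L[2][0] := 7)
  R3 -= 1*R0 → (0, 3, 8, 3)  (L[3][0] := 1)
[col 1] pivot 8
  R2 -= 6*R1 → (0, 0, 7, 7)  (L[2][1] := 6)
  R3 -= 10*R1 → (0, 0, 4, 3)  (L[3][1] := 10)
[col 2] pivot 7
  R3 -= 10*R2 → (0, 0, 0, 10)  (L[3][2] := 10)

L[1][0] = 6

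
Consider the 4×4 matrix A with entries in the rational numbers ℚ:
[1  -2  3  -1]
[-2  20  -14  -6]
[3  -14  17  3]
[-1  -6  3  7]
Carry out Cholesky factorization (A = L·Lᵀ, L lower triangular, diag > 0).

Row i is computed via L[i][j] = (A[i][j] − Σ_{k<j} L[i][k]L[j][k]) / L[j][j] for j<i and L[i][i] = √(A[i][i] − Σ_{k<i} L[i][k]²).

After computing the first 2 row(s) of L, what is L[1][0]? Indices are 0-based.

Step 1: L[0][0] = √(1) = 1.
  L[1][0] = (-2) / L[0][0] = -2.
Step 2: L[1][1] = √(16) = 4.

L[1][0] = -2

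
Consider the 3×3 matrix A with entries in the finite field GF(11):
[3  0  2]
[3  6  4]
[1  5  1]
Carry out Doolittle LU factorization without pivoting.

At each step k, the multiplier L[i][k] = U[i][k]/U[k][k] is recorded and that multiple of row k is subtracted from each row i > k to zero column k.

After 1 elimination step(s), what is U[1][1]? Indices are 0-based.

k=0: U[0][0]=3
  eliminate (1,0): mult=1, new row 1: (0, 6, 2); set L[1][0]=1
  eliminate (2,0): mult=4, new row 2: (0, 5, 4); set L[2][0]=4

U[1][1] = 6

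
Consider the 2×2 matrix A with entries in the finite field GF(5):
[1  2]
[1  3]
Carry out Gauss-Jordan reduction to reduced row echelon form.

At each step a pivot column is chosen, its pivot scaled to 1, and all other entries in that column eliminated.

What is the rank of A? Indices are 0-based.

rank = 2

step 1: normalize row 0 (÷1) = (1, 2)
  row 1: subtract 1×row0 = (0, 1)
step 2: normalize row 1 (÷1) = (0, 1)
  row 0: subtract 2×row1 = (1, 0)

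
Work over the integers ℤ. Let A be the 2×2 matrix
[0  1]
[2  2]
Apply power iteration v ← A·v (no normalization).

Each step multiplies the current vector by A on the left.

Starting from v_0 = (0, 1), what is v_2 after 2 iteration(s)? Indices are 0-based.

v_0 = (0, 1).
v_1 = A·v_0 = (1, 2).
v_2 = A·v_1 = (2, 6).

v_2 = (2, 6)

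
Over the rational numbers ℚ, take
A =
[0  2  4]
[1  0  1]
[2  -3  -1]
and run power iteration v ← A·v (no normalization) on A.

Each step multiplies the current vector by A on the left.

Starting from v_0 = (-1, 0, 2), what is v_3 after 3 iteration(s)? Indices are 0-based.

v_0 = (-1, 0, 2).
v_1 = A·v_0 = (8, 1, -4).
v_2 = A·v_1 = (-14, 4, 17).
v_3 = A·v_2 = (76, 3, -57).

v_3 = (76, 3, -57)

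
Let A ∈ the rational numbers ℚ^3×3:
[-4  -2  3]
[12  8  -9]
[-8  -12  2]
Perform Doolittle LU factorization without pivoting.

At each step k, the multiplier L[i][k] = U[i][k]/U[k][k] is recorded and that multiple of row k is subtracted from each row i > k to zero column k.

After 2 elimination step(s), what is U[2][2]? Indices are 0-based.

U[2][2] = -4

Step 1: pivot at (0,0) is -4.
  row1 ← row1 − (-3)·row0  ⇒  L[1][0]=-3, U row1=(0, 2, 0)
  row2 ← row2 − (2)·row0  ⇒  L[2][0]=2, U row2=(0, -8, -4)
Step 2: pivot at (1,1) is 2.
  row2 ← row2 − (-4)·row1  ⇒  L[2][1]=-4, U row2=(0, 0, -4)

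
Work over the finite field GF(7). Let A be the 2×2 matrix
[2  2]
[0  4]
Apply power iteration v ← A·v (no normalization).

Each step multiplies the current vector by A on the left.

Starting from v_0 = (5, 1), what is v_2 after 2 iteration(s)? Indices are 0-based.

v_0 = (5, 1).
v_1 = A·v_0 = (5, 4).
v_2 = A·v_1 = (4, 2).

v_2 = (4, 2)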